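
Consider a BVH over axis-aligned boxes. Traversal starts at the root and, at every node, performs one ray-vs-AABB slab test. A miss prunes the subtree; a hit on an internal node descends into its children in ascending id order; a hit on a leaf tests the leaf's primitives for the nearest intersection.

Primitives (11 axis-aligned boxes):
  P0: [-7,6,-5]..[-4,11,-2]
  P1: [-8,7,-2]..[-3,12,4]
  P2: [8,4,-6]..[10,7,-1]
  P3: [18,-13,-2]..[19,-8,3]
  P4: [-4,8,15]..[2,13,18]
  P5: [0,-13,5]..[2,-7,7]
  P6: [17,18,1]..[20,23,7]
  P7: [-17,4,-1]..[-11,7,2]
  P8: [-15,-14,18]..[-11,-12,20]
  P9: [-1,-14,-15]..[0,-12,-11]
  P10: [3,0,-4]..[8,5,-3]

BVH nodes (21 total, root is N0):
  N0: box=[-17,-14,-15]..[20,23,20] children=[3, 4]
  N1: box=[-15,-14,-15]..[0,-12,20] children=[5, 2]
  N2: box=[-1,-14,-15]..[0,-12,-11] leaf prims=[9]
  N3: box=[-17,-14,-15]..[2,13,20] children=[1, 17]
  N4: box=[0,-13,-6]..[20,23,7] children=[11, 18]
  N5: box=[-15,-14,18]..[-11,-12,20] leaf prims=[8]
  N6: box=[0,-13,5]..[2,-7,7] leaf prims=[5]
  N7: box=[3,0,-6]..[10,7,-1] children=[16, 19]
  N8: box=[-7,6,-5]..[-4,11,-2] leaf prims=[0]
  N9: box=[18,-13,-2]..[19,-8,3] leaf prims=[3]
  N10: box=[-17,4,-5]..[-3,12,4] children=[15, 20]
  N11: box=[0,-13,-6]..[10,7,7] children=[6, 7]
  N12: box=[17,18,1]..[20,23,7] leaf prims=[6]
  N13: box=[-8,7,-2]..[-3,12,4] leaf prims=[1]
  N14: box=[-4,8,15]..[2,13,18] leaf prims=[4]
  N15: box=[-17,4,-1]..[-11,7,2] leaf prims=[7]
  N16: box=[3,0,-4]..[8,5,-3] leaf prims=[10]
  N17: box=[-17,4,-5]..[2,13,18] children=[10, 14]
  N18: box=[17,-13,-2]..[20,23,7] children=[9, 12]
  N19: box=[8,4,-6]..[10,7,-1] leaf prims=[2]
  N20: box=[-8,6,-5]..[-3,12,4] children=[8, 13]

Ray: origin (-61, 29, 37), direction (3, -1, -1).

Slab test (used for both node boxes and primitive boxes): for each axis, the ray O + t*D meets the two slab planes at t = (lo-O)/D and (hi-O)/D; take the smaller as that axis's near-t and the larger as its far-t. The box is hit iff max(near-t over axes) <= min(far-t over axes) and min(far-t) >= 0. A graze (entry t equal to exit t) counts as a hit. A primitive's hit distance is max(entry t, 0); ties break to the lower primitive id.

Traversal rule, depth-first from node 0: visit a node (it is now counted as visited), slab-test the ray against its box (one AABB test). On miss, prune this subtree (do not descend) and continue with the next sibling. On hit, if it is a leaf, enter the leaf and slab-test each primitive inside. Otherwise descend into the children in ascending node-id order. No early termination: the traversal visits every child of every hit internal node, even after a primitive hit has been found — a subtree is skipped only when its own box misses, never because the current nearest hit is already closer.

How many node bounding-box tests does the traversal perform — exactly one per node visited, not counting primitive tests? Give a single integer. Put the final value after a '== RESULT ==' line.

Walk:
N0 x:[44/3,27] y:[6,43] z:[17,52] -> hit [17,27], descend [3, 4]
  N3 x:[44/3,21] y:[16,43] z:[17,52] -> hit [17,21], descend [1, 17]
    N1 x:[46/3,61/3] y:[41,43] z:[17,52] -> miss, prune
    N17 x:[44/3,21] y:[16,25] z:[19,42] -> hit [19,21], descend [10, 14]
      N10 x:[44/3,58/3] y:[17,25] z:[33,42] -> miss, prune
      N14 x:[19,21] y:[16,21] z:[19,22] -> hit [19,21] leaf, test {P4@t=19}
  N4 x:[61/3,27] y:[6,42] z:[30,43] -> miss, prune

Visited [0, 3, 1, 17, 10, 14, 4]. Tests: 7 box, 1 leaf. Nearest: P4.

== RESULT ==
7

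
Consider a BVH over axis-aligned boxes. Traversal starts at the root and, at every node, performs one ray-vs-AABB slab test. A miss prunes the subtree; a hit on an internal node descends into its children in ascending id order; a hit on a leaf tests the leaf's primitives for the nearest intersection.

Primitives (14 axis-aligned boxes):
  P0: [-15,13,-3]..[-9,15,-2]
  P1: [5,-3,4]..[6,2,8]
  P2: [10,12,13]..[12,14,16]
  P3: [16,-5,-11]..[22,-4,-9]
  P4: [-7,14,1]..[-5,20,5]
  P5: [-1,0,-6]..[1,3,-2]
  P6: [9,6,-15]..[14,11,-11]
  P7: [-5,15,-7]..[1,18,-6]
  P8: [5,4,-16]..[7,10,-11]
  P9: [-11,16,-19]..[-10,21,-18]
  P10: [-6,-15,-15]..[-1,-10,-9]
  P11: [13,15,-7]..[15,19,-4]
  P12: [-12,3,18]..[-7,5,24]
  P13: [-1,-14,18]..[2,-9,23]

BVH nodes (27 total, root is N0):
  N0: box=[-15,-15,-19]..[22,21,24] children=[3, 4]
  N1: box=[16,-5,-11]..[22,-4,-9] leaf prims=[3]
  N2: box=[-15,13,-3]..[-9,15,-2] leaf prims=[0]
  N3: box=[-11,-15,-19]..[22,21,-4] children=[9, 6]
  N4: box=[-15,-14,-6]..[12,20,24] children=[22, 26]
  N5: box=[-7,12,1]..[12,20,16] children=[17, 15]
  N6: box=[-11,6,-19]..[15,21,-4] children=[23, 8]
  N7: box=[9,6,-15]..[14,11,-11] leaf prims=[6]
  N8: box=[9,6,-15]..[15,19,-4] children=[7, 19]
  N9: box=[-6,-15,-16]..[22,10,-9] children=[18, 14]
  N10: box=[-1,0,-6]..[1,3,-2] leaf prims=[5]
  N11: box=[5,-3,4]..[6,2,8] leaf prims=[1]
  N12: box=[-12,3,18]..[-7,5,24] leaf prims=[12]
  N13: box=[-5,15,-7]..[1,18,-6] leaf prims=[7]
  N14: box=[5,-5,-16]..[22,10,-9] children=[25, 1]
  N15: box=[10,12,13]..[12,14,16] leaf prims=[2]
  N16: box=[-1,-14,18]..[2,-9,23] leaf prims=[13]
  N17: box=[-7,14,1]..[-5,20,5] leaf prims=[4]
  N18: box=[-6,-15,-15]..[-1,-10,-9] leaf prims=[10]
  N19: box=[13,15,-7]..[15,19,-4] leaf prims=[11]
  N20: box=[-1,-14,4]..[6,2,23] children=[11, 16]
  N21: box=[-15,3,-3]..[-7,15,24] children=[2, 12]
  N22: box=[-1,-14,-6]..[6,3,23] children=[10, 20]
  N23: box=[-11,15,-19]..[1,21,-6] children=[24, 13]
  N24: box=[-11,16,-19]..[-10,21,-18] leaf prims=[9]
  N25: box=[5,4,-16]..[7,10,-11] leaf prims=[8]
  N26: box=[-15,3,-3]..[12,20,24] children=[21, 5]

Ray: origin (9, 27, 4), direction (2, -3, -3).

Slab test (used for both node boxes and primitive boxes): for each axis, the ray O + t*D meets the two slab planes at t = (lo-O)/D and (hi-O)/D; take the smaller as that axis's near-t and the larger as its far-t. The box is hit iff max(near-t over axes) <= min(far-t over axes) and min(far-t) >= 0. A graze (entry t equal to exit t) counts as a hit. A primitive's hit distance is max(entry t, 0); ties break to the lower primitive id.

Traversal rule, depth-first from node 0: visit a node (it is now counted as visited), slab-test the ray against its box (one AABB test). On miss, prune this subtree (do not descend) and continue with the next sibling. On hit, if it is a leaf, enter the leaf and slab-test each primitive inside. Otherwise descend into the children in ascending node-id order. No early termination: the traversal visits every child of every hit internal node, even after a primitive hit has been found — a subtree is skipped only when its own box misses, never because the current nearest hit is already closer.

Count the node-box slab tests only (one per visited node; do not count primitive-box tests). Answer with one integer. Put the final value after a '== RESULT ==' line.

Walk:
N0 x:[-12,13/2] y:[2,14] z:[-20/3,23/3] -> hit [2,13/2], descend [3, 4]
  N3 x:[-10,13/2] y:[2,14] z:[8/3,23/3] -> hit [8/3,13/2], descend [6, 9]
    N6 x:[-10,3] y:[2,7] z:[8/3,23/3] -> hit [8/3,3], descend [8, 23]
      N8 x:[0,3] y:[8/3,7] z:[8/3,19/3] -> hit [8/3,3], descend [7, 19]
        N7 x:[0,5/2] y:[16/3,7] z:[5,19/3] -> miss, prune
        N19 x:[2,3] y:[8/3,4] z:[8/3,11/3] -> hit [8/3,3] leaf, test {P11@t=8/3}
      N23 x:[-10,-4] y:[2,4] z:[10/3,23/3] -> miss, prune
    N9 x:[-15/2,13/2] y:[17/3,14] z:[13/3,20/3] -> hit [17/3,13/2], descend [14, 18]
      N14 x:[-2,13/2] y:[17/3,32/3] z:[13/3,20/3] -> hit [17/3,13/2], descend [1, 25]
        N1 x:[7/2,13/2] y:[31/3,32/3] z:[13/3,5] -> miss, prune
        N25 x:[-2,-1] y:[17/3,23/3] z:[5,20/3] -> miss, prune
      N18 x:[-15/2,-5] y:[37/3,14] z:[13/3,19/3] -> miss, prune
  N4 x:[-12,3/2] y:[7/3,41/3] z:[-20/3,10/3] -> miss, prune

order=[0, 3, 6, 8, 7, 19, 23, 9, 14, 1, 25, 18, 4]  |boxes|=13  |leaves|=1  hit=P11

== RESULT ==
13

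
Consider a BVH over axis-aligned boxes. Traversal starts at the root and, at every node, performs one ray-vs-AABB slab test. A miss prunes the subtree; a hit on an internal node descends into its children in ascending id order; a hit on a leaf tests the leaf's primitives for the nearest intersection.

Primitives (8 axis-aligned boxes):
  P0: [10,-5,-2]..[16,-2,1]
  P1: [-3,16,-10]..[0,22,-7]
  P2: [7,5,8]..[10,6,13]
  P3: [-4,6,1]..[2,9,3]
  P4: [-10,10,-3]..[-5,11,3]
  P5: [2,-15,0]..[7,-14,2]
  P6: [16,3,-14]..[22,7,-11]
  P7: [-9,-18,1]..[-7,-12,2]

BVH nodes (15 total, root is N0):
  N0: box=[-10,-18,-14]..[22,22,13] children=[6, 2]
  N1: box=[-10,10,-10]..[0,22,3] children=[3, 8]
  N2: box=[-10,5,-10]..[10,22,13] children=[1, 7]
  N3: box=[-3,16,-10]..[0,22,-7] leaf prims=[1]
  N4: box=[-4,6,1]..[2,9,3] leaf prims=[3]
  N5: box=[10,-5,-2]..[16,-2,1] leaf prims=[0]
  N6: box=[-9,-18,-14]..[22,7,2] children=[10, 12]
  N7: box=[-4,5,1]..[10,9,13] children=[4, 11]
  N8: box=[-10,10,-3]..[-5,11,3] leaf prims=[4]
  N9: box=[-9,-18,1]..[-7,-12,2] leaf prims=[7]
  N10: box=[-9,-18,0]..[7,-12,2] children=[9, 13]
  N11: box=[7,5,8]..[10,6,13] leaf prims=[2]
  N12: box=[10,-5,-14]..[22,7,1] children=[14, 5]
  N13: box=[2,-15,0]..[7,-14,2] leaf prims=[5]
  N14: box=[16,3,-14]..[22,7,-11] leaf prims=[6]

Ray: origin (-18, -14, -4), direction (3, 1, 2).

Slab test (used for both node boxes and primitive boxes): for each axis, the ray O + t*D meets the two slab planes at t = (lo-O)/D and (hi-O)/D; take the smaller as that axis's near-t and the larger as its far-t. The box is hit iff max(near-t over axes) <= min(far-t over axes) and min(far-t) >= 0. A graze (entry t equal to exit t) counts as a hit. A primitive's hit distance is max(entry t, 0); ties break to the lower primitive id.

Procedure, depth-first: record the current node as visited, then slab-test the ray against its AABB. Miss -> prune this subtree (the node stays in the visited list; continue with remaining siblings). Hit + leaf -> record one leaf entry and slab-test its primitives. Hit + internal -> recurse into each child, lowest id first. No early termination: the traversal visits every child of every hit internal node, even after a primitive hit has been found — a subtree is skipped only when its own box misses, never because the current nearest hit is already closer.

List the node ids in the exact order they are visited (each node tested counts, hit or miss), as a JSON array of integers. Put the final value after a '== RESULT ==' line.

Walk:
N0 x:[8/3,40/3] y:[-4,36] z:[-5,17/2] -> hit [8/3,17/2], descend [2, 6]
  N2 x:[8/3,28/3] y:[19,36] z:[-3,17/2] -> miss, prune
  N6 x:[3,40/3] y:[-4,21] z:[-5,3] -> hit [3,3], descend [10, 12]
    N10 x:[3,25/3] y:[-4,2] z:[2,3] -> miss, prune
    N12 x:[28/3,40/3] y:[9,21] z:[-5,5/2] -> miss, prune

5 AABB tests over nodes [0, 2, 6, 10, 12]; 0 leaves entered; closest miss.

== RESULT ==
[0, 2, 6, 10, 12]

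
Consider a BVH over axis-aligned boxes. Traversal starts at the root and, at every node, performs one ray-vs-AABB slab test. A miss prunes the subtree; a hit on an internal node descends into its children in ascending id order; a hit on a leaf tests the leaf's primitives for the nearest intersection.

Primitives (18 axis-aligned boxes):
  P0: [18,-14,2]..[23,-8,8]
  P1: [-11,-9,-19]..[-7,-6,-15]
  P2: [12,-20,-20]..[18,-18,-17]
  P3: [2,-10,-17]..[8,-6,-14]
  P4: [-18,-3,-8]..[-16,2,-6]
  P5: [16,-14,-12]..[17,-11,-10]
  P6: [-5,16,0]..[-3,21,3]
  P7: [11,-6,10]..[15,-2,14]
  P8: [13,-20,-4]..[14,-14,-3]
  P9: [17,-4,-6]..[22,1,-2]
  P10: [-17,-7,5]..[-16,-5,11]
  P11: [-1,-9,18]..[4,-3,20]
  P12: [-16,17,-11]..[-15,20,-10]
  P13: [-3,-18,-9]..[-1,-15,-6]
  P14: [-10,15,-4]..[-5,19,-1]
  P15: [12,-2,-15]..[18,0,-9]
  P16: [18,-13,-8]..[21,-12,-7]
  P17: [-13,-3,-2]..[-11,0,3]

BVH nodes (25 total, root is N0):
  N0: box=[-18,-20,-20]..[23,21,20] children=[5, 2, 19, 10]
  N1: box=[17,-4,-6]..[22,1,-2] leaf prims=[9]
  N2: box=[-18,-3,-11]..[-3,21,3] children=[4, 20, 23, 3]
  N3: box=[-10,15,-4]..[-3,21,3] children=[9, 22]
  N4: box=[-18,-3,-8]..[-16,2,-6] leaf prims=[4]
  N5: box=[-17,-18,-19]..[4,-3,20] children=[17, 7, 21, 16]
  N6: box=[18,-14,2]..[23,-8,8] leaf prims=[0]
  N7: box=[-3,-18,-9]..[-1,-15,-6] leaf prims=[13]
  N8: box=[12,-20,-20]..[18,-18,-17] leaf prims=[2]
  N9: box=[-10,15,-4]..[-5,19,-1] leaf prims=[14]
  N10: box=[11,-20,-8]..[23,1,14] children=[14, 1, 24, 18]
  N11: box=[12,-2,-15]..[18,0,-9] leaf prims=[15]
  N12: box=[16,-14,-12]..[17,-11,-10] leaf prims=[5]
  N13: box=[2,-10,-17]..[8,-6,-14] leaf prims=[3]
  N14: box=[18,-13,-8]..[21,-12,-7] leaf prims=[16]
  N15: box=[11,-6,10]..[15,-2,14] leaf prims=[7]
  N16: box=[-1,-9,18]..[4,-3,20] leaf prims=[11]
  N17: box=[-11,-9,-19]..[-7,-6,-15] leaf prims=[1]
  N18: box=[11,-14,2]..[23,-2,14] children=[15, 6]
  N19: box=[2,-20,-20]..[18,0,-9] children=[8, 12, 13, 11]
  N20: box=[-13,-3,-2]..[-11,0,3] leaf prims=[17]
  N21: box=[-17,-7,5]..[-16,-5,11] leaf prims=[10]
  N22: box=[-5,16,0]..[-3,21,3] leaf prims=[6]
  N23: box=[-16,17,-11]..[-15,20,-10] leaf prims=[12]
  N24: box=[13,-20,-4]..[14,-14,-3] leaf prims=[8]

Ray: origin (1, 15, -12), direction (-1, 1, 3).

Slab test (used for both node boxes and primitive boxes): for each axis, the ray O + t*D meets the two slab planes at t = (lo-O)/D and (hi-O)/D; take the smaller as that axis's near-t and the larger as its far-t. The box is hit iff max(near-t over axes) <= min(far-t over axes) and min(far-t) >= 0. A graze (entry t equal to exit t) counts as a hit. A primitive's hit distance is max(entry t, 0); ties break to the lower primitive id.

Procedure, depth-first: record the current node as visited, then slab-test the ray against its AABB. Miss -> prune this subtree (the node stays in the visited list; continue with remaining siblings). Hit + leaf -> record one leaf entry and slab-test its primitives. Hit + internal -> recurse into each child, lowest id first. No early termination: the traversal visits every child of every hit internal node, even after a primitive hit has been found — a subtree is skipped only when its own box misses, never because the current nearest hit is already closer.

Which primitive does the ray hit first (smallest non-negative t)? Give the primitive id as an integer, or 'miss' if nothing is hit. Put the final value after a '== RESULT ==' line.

Trace the traversal:
N0 x:[-22,19] y:[-35,6] z:[-8/3,32/3] -> hit [-8/3,6], descend [2, 5, 10, 19]
  N2 x:[4,19] y:[-18,6] z:[1/3,5] -> hit [4,5], descend [3, 4, 20, 23]
    N3 x:[4,11] y:[0,6] z:[8/3,5] -> hit [4,5], descend [9, 22]
      N9 x:[6,11] y:[0,4] z:[8/3,11/3] -> miss, prune
      N22 x:[4,6] y:[1,6] z:[4,5] -> hit [4,5] leaf, test {P6@t=4}
    N4 x:[17,19] y:[-18,-13] z:[4/3,2] -> miss, prune
    N20 x:[12,14] y:[-18,-15] z:[10/3,5] -> miss, prune
    N23 x:[16,17] y:[2,5] z:[1/3,2/3] -> miss, prune
  N5 x:[-3,18] y:[-33,-18] z:[-7/3,32/3] -> miss, prune
  N10 x:[-22,-10] y:[-35,-14] z:[4/3,26/3] -> miss, prune
  N19 x:[-17,-1] y:[-35,-15] z:[-8/3,1] -> miss, prune

11 AABB tests over nodes [0, 2, 3, 9, 22, 4, 20, 23, 5, 10, 19]; 1 leaf entered; closest P6.

== RESULT ==
6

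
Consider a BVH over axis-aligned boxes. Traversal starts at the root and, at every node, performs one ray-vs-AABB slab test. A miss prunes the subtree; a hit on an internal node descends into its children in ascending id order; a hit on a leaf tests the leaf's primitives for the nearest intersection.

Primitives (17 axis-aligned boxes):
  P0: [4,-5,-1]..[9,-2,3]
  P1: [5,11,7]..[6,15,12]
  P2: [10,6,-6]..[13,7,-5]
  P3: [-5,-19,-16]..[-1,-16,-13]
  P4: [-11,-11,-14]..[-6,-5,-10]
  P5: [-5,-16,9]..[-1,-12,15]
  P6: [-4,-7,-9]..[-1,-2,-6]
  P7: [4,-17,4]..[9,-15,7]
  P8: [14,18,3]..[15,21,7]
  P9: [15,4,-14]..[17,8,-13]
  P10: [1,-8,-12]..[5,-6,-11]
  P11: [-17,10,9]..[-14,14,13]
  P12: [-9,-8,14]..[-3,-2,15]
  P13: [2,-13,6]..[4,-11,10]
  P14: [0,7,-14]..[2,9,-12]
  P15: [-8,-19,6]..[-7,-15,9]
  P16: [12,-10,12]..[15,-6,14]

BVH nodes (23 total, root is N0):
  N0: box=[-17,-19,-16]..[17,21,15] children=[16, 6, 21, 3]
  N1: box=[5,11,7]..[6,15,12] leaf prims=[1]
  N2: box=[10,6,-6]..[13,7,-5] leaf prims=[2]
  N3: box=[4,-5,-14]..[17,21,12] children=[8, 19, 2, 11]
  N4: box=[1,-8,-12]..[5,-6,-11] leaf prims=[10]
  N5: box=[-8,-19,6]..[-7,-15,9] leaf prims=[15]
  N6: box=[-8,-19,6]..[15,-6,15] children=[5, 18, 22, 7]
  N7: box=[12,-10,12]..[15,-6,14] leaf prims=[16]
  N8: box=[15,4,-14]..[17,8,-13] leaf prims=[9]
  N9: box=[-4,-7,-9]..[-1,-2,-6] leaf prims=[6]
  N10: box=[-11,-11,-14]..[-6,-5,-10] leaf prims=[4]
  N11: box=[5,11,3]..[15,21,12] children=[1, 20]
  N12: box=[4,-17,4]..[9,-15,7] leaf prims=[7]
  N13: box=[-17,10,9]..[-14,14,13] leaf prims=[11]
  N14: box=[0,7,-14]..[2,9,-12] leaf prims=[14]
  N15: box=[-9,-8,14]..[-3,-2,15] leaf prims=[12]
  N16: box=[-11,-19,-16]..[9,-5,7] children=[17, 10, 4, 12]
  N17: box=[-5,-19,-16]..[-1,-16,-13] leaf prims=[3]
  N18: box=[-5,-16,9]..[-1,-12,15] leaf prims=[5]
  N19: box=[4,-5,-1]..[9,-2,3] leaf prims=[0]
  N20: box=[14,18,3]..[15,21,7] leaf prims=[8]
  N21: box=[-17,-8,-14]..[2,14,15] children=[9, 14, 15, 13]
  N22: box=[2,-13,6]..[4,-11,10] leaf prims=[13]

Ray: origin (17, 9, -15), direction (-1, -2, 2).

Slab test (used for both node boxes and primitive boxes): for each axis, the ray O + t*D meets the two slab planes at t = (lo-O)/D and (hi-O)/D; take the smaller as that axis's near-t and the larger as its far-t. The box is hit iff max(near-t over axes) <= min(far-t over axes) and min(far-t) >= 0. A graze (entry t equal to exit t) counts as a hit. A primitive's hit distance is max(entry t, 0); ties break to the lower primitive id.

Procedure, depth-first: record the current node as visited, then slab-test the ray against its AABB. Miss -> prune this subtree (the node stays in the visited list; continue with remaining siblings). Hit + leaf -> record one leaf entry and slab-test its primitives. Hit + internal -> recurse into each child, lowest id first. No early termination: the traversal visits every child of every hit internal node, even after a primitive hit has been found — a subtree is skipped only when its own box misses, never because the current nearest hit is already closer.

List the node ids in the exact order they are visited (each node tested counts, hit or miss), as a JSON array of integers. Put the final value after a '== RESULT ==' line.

Traverse from the root:
N0 x:[0,34] y:[-6,14] z:[-1/2,15] -> hit [0,14], descend [3, 6, 16, 21]
  N3 x:[0,13] y:[-6,7] z:[1/2,27/2] -> hit [1/2,7], descend [2, 8, 11, 19]
    N2 x:[4,7] y:[1,3/2] z:[9/2,5] -> miss, prune
    N8 x:[0,2] y:[1/2,5/2] z:[1/2,1] -> hit [1/2,1] leaf, test {P9@t=1/2}
    N11 x:[2,12] y:[-6,-1] z:[9,27/2] -> miss, prune
    N19 x:[8,13] y:[11/2,7] z:[7,9] -> miss, prune
  N6 x:[2,25] y:[15/2,14] z:[21/2,15] -> hit [21/2,14], descend [5, 7, 18, 22]
    N5 x:[24,25] y:[12,14] z:[21/2,12] -> miss, prune
    N7 x:[2,5] y:[15/2,19/2] z:[27/2,29/2] -> miss, prune
    N18 x:[18,22] y:[21/2,25/2] z:[12,15] -> miss, prune
    N22 x:[13,15] y:[10,11] z:[21/2,25/2] -> miss, prune
  N16 x:[8,28] y:[7,14] z:[-1/2,11] -> hit [8,11], descend [4, 10, 12, 17]
    N4 x:[12,16] y:[15/2,17/2] z:[3/2,2] -> miss, prune
    N10 x:[23,28] y:[7,10] z:[1/2,5/2] -> miss, prune
    N12 x:[8,13] y:[12,13] z:[19/2,11] -> miss, prune
    N17 x:[18,22] y:[25/2,14] z:[-1/2,1] -> miss, prune
  N21 x:[15,34] y:[-5/2,17/2] z:[1/2,15] -> miss, prune

Visited [0, 3, 2, 8, 11, 19, 6, 5, 7, 18, 22, 16, 4, 10, 12, 17, 21]. Tests: 17 box, 1 leaf. Nearest: P9.

== RESULT ==
[0, 3, 2, 8, 11, 19, 6, 5, 7, 18, 22, 16, 4, 10, 12, 17, 21]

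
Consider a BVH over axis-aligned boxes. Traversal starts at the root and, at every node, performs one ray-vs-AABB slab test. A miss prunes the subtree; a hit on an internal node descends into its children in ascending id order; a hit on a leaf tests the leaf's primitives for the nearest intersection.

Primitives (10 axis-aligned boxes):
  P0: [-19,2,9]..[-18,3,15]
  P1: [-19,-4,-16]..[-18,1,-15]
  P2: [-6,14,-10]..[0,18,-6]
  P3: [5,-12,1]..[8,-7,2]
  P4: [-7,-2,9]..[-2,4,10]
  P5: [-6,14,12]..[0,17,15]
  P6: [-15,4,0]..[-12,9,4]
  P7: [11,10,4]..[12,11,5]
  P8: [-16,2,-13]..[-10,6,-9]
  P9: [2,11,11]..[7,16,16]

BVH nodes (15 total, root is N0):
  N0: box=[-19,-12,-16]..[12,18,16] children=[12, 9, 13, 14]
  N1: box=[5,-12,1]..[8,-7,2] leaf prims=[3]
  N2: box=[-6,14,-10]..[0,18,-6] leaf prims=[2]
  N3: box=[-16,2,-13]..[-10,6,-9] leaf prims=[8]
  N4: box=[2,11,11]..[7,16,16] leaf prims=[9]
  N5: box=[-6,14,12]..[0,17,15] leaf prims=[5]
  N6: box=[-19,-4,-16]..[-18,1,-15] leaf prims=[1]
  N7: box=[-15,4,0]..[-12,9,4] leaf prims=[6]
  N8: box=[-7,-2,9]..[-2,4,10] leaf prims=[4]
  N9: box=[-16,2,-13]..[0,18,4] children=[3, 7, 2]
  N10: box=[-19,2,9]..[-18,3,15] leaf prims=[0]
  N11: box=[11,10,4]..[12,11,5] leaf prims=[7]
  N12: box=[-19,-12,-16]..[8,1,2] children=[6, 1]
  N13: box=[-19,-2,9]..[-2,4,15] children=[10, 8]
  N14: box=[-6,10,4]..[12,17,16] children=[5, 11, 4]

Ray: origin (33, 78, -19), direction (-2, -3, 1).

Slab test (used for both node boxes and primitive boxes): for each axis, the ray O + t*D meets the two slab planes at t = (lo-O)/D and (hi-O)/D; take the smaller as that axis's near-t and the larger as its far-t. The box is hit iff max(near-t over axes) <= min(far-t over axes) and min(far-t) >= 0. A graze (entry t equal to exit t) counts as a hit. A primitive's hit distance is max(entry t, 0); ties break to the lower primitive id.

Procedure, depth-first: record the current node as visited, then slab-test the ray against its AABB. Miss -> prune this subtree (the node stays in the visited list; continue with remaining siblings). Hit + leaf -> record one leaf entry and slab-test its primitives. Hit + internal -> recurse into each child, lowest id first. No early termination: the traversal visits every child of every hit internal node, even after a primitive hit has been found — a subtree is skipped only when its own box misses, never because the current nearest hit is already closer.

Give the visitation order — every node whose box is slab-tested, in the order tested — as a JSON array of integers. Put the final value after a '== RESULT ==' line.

Trace the traversal:
N0 x:[21/2,26] y:[20,30] z:[3,35] -> hit [20,26], descend [9, 12, 13, 14]
  N9 x:[33/2,49/2] y:[20,76/3] z:[6,23] -> hit [20,23], descend [2, 3, 7]
    N2 x:[33/2,39/2] y:[20,64/3] z:[9,13] -> miss, prune
    N3 x:[43/2,49/2] y:[24,76/3] z:[6,10] -> miss, prune
    N7 x:[45/2,24] y:[23,74/3] z:[19,23] -> hit [23,23] leaf, test {P6@t=23}
  N12 x:[25/2,26] y:[77/3,30] z:[3,21] -> miss, prune
  N13 x:[35/2,26] y:[74/3,80/3] z:[28,34] -> miss, prune
  N14 x:[21/2,39/2] y:[61/3,68/3] z:[23,35] -> miss, prune

Visited [0, 9, 2, 3, 7, 12, 13, 14]. Tests: 8 box, 1 leaf. Nearest: P6.

== RESULT ==
[0, 9, 2, 3, 7, 12, 13, 14]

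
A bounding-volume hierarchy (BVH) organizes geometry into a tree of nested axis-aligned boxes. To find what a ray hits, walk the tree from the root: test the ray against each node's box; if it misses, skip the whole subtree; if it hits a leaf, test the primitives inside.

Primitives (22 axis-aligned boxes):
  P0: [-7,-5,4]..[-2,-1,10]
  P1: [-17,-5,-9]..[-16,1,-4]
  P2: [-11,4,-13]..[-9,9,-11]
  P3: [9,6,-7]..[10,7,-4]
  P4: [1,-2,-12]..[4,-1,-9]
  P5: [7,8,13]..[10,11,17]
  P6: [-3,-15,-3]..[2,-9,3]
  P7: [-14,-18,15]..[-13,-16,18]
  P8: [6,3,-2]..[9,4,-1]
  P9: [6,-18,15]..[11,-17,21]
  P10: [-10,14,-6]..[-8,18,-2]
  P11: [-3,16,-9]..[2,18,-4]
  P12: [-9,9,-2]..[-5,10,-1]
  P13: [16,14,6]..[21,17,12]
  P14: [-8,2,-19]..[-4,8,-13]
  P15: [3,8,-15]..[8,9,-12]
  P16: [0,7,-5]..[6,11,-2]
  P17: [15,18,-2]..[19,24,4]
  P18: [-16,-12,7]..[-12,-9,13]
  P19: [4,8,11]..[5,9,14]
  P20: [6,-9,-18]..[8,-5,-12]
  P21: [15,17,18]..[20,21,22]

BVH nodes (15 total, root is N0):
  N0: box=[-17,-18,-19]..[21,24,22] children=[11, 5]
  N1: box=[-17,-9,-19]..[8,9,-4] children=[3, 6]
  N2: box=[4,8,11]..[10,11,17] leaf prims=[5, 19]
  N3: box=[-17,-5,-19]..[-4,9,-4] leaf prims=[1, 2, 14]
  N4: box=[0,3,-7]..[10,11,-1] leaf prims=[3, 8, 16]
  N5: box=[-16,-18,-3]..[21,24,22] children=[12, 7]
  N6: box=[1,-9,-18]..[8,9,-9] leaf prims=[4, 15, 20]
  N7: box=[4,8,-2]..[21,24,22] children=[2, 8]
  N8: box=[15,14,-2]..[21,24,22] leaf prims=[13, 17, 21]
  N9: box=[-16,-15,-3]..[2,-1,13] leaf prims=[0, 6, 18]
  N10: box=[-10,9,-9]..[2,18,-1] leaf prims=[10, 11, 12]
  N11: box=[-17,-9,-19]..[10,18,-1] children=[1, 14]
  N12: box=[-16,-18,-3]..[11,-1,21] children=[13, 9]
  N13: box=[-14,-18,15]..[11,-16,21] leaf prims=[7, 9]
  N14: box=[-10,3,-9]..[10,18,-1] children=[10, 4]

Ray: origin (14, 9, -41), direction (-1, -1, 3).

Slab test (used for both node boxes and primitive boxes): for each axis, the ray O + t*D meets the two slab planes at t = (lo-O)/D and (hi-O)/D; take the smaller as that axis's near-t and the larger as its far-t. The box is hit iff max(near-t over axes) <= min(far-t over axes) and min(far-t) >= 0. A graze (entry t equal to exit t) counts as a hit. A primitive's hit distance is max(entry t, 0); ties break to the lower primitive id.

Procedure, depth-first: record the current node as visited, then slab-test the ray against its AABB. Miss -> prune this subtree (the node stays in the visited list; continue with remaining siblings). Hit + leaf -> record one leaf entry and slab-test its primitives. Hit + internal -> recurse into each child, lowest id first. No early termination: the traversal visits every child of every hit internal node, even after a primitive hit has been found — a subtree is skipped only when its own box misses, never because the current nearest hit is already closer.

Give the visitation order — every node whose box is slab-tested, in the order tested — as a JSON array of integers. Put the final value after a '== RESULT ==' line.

Traverse from the root:
N0 x:[-7,31] y:[-15,27] z:[22/3,21] -> hit [22/3,21], descend [5, 11]
  N5 x:[-7,30] y:[-15,27] z:[38/3,21] -> hit [38/3,21], descend [7, 12]
    N7 x:[-7,10] y:[-15,1] z:[13,21] -> miss, prune
    N12 x:[3,30] y:[10,27] z:[38/3,62/3] -> hit [38/3,62/3], descend [9, 13]
      N9 x:[12,30] y:[10,24] z:[38/3,18] -> hit [38/3,18] leaf, test {P0(miss), P6(miss), P18(miss)}
      N13 x:[3,28] y:[25,27] z:[56/3,62/3] -> miss, prune
  N11 x:[4,31] y:[-9,18] z:[22/3,40/3] -> hit [22/3,40/3], descend [1, 14]
    N1 x:[6,31] y:[0,18] z:[22/3,37/3] -> hit [22/3,37/3], descend [3, 6]
      N3 x:[18,31] y:[0,14] z:[22/3,37/3] -> miss, prune
      N6 x:[6,13] y:[0,18] z:[23/3,32/3] -> hit [23/3,32/3] leaf, test {P4@t=10, P15(miss), P20(miss)}
    N14 x:[4,24] y:[-9,6] z:[32/3,40/3] -> miss, prune

Visited [0, 5, 7, 12, 9, 13, 11, 1, 3, 6, 14]. Tests: 11 box, 2 leaf. Nearest: P4.

== RESULT ==
[0, 5, 7, 12, 9, 13, 11, 1, 3, 6, 14]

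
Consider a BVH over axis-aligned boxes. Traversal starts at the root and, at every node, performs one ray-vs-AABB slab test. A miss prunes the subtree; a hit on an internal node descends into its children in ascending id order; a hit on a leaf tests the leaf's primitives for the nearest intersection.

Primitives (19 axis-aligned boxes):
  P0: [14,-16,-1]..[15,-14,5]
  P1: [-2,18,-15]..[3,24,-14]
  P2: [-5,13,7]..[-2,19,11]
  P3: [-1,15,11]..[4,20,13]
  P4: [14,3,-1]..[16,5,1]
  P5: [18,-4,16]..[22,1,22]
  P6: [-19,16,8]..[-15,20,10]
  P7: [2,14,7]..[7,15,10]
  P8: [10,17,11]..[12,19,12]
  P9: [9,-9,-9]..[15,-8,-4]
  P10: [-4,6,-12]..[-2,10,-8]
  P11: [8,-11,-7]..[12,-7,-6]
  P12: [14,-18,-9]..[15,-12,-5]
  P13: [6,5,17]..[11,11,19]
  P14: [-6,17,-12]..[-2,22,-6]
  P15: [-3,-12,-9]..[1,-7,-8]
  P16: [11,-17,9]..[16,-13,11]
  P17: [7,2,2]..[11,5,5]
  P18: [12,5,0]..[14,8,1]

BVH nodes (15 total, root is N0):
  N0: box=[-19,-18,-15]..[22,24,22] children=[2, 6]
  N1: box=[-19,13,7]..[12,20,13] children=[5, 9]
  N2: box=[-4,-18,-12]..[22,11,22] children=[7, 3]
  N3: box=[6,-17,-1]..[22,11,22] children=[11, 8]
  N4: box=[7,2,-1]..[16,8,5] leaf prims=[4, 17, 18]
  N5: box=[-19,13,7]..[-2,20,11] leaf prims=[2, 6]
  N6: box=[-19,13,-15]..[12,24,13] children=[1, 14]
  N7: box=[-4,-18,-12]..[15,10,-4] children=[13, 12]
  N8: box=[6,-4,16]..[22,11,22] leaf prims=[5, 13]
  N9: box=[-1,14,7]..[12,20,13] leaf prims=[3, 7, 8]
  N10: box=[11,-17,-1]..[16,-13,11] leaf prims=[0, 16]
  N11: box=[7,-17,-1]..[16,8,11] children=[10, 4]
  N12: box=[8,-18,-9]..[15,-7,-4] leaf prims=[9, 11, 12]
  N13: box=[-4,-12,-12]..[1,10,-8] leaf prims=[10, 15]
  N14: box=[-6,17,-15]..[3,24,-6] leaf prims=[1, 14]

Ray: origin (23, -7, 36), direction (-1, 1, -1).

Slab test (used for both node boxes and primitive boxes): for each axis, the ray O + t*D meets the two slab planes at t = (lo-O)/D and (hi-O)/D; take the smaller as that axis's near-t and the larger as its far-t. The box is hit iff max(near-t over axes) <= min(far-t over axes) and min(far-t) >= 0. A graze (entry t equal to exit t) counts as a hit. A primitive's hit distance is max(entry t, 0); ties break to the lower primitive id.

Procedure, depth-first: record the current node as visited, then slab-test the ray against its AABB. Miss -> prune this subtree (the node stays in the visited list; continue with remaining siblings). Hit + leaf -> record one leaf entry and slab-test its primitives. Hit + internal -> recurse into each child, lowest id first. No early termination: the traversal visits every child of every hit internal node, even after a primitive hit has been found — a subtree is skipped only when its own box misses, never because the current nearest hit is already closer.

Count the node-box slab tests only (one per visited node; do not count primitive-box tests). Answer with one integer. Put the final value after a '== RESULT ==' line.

Traverse from the root:
N0 x:[1,42] y:[-11,31] z:[14,51] -> hit [14,31], descend [2, 6]
  N2 x:[1,27] y:[-11,18] z:[14,48] -> hit [14,18], descend [3, 7]
    N3 x:[1,17] y:[-10,18] z:[14,37] -> hit [14,17], descend [8, 11]
      N8 x:[1,17] y:[3,18] z:[14,20] -> hit [14,17] leaf, test {P5(miss), P13@t=17}
      N11 x:[7,16] y:[-10,15] z:[25,37] -> miss, prune
    N7 x:[8,27] y:[-11,17] z:[40,48] -> miss, prune
  N6 x:[11,42] y:[20,31] z:[23,51] -> hit [23,31], descend [1, 14]
    N1 x:[11,42] y:[20,27] z:[23,29] -> hit [23,27], descend [5, 9]
      N5 x:[25,42] y:[20,27] z:[25,29] -> hit [25,27] leaf, test {P2@t=25, P6(miss)}
      N9 x:[11,24] y:[21,27] z:[23,29] -> hit [23,24] leaf, test {P3@t=23, P7(miss), P8(miss)}
    N14 x:[20,29] y:[24,31] z:[42,51] -> miss, prune

Summary -> nodes [0, 2, 3, 8, 11, 7, 6, 1, 5, 9, 14]; box-tests=11; leaf-entries=3; first=P13

== RESULT ==
11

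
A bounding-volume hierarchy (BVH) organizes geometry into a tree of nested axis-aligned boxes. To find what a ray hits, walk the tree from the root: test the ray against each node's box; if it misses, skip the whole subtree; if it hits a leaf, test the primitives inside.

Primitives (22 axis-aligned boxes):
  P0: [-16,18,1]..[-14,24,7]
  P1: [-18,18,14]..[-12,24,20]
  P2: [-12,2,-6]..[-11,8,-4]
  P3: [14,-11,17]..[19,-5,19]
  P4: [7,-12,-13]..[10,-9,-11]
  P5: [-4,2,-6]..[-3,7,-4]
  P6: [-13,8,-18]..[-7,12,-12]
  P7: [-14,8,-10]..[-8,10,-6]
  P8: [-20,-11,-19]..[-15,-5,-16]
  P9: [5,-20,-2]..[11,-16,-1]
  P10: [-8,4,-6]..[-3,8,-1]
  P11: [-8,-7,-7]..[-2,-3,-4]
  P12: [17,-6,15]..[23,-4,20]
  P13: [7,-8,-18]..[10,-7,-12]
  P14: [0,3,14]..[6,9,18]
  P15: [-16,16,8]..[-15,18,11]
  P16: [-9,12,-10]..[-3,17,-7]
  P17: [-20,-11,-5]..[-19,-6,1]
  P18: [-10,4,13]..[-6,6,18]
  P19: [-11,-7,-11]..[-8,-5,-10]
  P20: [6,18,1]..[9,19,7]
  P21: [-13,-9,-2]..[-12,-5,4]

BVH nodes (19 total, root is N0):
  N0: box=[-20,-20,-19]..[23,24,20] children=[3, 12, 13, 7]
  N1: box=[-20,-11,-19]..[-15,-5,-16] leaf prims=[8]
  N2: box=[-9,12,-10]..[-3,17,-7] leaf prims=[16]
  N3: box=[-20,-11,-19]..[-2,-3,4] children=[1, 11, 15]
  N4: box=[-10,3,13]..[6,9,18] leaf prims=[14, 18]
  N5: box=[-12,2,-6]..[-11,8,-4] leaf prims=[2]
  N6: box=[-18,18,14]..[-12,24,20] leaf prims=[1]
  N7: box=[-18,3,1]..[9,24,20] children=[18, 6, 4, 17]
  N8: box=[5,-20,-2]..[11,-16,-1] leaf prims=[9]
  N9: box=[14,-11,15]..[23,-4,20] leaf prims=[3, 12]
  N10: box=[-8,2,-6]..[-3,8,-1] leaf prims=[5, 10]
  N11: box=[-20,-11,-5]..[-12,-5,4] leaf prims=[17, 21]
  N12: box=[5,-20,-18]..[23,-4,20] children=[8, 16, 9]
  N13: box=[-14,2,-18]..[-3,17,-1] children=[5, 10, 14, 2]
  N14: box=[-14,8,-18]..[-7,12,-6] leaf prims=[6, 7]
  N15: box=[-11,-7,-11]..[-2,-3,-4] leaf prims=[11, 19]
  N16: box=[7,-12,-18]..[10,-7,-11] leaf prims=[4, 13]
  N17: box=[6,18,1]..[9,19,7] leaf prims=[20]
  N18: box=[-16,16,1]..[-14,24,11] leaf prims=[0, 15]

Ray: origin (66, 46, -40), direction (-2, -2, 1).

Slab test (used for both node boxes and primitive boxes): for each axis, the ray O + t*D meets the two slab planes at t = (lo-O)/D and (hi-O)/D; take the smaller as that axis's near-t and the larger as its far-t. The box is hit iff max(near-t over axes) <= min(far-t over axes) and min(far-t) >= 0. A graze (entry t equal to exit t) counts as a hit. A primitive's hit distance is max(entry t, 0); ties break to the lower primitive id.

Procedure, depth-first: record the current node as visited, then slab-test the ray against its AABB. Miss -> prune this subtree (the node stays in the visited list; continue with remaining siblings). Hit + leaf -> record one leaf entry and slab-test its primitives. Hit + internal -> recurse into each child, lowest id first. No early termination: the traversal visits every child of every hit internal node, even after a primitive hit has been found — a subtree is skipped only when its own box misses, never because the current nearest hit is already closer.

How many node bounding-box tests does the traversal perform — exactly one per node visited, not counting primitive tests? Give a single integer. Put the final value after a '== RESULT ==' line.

Traverse from the root:
N0 x:[43/2,43] y:[11,33] z:[21,60] -> hit [43/2,33], descend [3, 7, 12, 13]
  N3 x:[34,43] y:[49/2,57/2] z:[21,44] -> miss, prune
  N7 x:[57/2,42] y:[11,43/2] z:[41,60] -> miss, prune
  N12 x:[43/2,61/2] y:[25,33] z:[22,60] -> hit [25,61/2], descend [8, 9, 16]
    N8 x:[55/2,61/2] y:[31,33] z:[38,39] -> miss, prune
    N9 x:[43/2,26] y:[25,57/2] z:[55,60] -> miss, prune
    N16 x:[28,59/2] y:[53/2,29] z:[22,29] -> hit [28,29] leaf, test {P4@t=28, P13(miss)}
  N13 x:[69/2,40] y:[29/2,22] z:[22,39] -> miss, prune

Summary -> nodes [0, 3, 7, 12, 8, 9, 16, 13]; box-tests=8; leaf-entries=1; first=P4

== RESULT ==
8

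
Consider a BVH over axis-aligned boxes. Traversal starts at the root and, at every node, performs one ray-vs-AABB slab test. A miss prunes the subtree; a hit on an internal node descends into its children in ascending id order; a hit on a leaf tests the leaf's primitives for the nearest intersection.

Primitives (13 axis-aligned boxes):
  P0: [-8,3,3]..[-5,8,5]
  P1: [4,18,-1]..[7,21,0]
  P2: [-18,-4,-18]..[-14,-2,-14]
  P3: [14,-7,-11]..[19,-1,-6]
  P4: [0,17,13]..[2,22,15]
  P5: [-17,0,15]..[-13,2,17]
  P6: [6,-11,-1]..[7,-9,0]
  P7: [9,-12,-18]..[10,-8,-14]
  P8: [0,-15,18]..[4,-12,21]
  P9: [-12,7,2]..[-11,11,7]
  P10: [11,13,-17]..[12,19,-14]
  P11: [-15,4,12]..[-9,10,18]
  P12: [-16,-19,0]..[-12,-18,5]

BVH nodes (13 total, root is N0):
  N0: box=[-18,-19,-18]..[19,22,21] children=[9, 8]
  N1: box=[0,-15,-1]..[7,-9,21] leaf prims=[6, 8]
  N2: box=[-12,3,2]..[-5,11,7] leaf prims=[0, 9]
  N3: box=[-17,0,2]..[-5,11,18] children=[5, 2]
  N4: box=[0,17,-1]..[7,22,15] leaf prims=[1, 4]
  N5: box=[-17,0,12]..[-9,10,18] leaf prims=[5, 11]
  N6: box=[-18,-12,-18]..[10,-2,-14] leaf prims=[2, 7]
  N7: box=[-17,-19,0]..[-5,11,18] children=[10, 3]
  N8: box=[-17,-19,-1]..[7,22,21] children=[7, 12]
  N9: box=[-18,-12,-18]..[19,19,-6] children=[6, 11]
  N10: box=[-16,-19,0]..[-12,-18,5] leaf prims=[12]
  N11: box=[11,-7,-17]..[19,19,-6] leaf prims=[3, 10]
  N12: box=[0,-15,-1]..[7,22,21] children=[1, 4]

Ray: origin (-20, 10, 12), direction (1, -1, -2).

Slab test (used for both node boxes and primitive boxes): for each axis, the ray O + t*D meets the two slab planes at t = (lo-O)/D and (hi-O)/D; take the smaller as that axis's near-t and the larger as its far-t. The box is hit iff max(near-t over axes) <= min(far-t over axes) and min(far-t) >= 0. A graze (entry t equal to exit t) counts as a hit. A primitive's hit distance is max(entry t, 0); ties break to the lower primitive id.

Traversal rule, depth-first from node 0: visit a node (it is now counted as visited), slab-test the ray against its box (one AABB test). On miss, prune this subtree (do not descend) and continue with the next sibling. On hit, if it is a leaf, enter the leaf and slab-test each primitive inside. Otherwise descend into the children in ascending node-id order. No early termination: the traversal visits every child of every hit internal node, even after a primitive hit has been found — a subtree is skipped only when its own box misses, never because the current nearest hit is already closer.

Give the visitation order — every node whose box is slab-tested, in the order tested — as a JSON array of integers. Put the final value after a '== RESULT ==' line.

Traverse from the root:
N0 x:[2,39] y:[-12,29] z:[-9/2,15] -> hit [2,15], descend [8, 9]
  N8 x:[3,27] y:[-12,29] z:[-9/2,13/2] -> hit [3,13/2], descend [7, 12]
    N7 x:[3,15] y:[-1,29] z:[-3,6] -> hit [3,6], descend [3, 10]
      N3 x:[3,15] y:[-1,10] z:[-3,5] -> hit [3,5], descend [2, 5]
        N2 x:[8,15] y:[-1,7] z:[5/2,5] -> miss, prune
        N5 x:[3,11] y:[0,10] z:[-3,0] -> miss, prune
      N10 x:[4,8] y:[28,29] z:[7/2,6] -> miss, prune
    N12 x:[20,27] y:[-12,25] z:[-9/2,13/2] -> miss, prune
  N9 x:[2,39] y:[-9,22] z:[9,15] -> hit [9,15], descend [6, 11]
    N6 x:[2,30] y:[12,22] z:[13,15] -> hit [13,15] leaf, test {P2(miss), P7(miss)}
    N11 x:[31,39] y:[-9,17] z:[9,29/2] -> miss, prune

Summary -> nodes [0, 8, 7, 3, 2, 5, 10, 12, 9, 6, 11]; box-tests=11; leaf-entries=1; first=miss

== RESULT ==
[0, 8, 7, 3, 2, 5, 10, 12, 9, 6, 11]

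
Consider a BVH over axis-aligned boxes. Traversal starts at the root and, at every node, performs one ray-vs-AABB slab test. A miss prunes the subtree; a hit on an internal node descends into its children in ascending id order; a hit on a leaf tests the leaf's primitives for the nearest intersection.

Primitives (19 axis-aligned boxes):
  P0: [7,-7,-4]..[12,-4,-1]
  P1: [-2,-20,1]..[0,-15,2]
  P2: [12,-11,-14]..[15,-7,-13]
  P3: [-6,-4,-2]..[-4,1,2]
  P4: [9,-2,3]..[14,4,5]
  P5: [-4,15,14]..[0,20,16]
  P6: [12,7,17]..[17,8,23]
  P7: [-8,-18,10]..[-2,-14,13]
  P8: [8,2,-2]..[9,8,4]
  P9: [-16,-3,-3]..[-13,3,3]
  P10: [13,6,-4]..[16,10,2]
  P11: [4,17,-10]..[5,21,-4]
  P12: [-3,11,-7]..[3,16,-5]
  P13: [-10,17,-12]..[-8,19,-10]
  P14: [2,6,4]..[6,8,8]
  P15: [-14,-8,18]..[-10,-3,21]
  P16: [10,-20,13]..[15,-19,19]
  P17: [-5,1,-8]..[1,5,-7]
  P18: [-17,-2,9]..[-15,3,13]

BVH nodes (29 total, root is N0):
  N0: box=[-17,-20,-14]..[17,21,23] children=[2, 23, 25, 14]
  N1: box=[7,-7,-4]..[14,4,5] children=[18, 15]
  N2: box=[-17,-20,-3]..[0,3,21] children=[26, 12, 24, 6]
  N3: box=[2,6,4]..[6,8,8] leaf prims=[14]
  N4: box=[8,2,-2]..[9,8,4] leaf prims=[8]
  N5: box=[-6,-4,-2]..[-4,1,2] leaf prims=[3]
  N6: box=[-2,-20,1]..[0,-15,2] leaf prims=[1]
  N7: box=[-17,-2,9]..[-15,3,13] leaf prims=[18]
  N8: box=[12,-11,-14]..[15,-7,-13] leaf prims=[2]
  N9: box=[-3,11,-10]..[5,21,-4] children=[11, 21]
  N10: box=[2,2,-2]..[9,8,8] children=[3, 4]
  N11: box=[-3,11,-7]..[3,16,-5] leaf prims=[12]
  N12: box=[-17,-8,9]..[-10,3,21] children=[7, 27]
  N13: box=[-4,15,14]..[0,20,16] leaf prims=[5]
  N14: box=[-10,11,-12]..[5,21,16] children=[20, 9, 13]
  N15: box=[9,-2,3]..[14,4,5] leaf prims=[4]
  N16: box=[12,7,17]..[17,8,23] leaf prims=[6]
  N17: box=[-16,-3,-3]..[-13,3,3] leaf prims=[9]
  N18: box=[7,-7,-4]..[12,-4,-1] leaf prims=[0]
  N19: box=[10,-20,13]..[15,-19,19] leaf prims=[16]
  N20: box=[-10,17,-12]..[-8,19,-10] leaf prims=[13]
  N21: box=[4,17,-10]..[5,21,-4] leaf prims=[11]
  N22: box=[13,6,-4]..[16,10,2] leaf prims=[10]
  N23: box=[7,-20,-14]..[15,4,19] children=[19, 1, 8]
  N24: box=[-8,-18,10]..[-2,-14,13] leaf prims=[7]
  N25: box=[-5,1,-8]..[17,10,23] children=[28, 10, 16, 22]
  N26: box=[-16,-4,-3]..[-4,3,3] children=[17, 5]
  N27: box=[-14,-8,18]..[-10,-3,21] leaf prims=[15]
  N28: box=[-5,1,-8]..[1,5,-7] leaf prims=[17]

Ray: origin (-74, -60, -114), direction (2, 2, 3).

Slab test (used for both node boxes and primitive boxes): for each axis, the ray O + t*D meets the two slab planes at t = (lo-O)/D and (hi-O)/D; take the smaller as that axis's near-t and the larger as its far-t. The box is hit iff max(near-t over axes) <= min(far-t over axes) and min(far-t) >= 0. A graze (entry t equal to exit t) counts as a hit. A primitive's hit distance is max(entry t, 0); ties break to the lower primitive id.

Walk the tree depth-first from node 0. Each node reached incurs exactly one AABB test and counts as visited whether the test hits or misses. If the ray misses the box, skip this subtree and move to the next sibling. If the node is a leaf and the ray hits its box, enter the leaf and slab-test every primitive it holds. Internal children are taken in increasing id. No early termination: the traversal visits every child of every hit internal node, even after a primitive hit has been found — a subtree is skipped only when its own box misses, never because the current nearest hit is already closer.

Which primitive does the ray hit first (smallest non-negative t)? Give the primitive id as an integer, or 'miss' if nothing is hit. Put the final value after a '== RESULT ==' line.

Walk:
N0 x:[57/2,91/2] y:[20,81/2] z:[100/3,137/3] -> hit [100/3,81/2], descend [2, 14, 23, 25]
  N2 x:[57/2,37] y:[20,63/2] z:[37,45] -> miss, prune
  N14 x:[32,79/2] y:[71/2,81/2] z:[34,130/3] -> hit [71/2,79/2], descend [9, 13, 20]
    N9 x:[71/2,79/2] y:[71/2,81/2] z:[104/3,110/3] -> hit [71/2,110/3], descend [11, 21]
      N11 x:[71/2,77/2] y:[71/2,38] z:[107/3,109/3] -> hit [107/3,109/3] leaf, test {P12@t=107/3}
      N21 x:[39,79/2] y:[77/2,81/2] z:[104/3,110/3] -> miss, prune
    N13 x:[35,37] y:[75/2,40] z:[128/3,130/3] -> miss, prune
    N20 x:[32,33] y:[77/2,79/2] z:[34,104/3] -> miss, prune
  N23 x:[81/2,89/2] y:[20,32] z:[100/3,133/3] -> miss, prune
  N25 x:[69/2,91/2] y:[61/2,35] z:[106/3,137/3] -> miss, prune

Visited [0, 2, 14, 9, 11, 21, 13, 20, 23, 25]. Tests: 10 box, 1 leaf. Nearest: P12.

== RESULT ==
12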